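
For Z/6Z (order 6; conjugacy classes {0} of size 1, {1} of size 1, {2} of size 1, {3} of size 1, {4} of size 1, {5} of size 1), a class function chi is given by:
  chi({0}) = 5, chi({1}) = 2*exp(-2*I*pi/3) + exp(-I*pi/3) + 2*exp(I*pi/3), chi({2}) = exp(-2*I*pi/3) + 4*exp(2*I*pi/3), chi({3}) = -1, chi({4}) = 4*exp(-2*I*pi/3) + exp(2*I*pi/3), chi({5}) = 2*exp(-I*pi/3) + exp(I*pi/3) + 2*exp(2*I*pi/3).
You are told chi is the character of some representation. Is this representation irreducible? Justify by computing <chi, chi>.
Not irreducible (reducible): <chi, chi> = 9 > 1.

Proof sketch: <chi, chi> = (1/|G|) sum_C |C| * |chi(C)|^2 = (1/6)[1*|5|^2 + 1*|2*exp(-2*I*pi/3) + exp(-I*pi/3) + 2*exp(I*pi/3)|^2 + 1*|exp(-2*I*pi/3) + 4*exp(2*I*pi/3)|^2 + 1*|-1|^2 + 1*|4*exp(-2*I*pi/3) + exp(2*I*pi/3)|^2 + 1*|2*exp(-I*pi/3) + exp(I*pi/3) + 2*exp(2*I*pi/3)|^2]
  = (1/6)[(25) + (1) + (13) + (1) + (13) + (1)] = 54/6 = 9.
(Exp terms are combined using exp(i*s)*conj(exp(i*t)) = exp(i*(s-t)), and sums of them are collapsed using the identity that for every m > 1 the m distinct m-th roots of unity sum to 0, e.g. 1 + exp(2*I*pi/3) + exp(-2*I*pi/3) = 0.)
A character is irreducible iff <chi, chi> = 1, so this representation is reducible.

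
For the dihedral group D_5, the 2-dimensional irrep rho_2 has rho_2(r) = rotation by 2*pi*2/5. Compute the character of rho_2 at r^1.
chi_{rho_2}(r^1) = 2*cos(2*pi*2*1/5) = -sqrt(5)/2 - 1/2

Reasoning: rho_2(r^1) is rotation by angle 2*pi*2*1/5, whose trace is 2*cos(2*pi*2*1/5) = -sqrt(5)/2 - 1/2.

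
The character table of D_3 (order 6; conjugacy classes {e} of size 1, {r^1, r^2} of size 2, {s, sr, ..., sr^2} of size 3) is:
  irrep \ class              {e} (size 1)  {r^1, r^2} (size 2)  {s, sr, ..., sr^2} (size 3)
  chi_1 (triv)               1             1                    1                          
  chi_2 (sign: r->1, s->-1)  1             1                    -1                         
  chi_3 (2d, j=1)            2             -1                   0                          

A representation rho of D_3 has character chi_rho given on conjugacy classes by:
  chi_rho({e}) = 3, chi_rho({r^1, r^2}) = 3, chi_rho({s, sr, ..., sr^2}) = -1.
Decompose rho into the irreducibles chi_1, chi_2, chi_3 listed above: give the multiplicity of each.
Multiplicities: chi_1: 1, chi_2: 2, chi_3: 0.

Justification: Use <chi_rho, chi> = (1/|G|) sum_C |C| * chi_rho(C) * conj(chi(C)) with |G| = 6 for each irreducible chi in the table:
  <chi_rho, chi_1> = (1/6)[1*(3)*conj(1) + 2*(3)*conj(1) + 3*(-1)*conj(1)]
      = (1/6)[(3) + (6) + (-3)] = 6/6 = 1
  <chi_rho, chi_2> = (1/6)[1*(3)*conj(1) + 2*(3)*conj(1) + 3*(-1)*conj(-1)]
      = (1/6)[(3) + (6) + (3)] = 12/6 = 2
  <chi_rho, chi_3> = (1/6)[1*(3)*conj(2) + 2*(3)*conj(-1) + 3*(-1)*conj(0)]
      = (1/6)[(6) + (-6) + (0)] = 0/6 = 0
Dimension check: dim(rho) = sum (mult * dim) = 1*1 + 2*1 + 0*2 = 3 = chi_rho(e) = 3.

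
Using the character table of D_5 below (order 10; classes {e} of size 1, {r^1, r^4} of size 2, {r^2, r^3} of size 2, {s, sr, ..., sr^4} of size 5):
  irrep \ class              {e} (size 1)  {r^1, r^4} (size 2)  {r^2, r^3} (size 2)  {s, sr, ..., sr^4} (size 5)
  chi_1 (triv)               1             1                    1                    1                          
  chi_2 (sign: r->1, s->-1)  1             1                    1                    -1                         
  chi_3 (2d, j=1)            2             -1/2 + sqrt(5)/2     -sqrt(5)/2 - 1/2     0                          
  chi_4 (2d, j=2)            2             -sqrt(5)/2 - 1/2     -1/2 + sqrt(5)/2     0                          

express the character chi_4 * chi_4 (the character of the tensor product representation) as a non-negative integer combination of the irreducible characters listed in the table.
chi_4 tensor chi_4 = chi_1 + chi_2 + chi_3 (all other irreducibles have multiplicity 0).

Details: The character of a tensor product is the pointwise product (chi_4 * chi_4)(C) = chi_4(C) * chi_4(C):
  {e}: (2)*(2), {r^1, r^4}: (-sqrt(5)/2 - 1/2)*(-sqrt(5)/2 - 1/2), {r^2, r^3}: (-1/2 + sqrt(5)/2)*(-1/2 + sqrt(5)/2), {s, sr, ..., sr^4}: (0)*(0)
so (chi_4 * chi_4) takes values
  {e} -> 4, {r^1, r^4} -> sqrt(5)/2 + 3/2, {r^2, r^3} -> 3/2 - sqrt(5)/2, {s, sr, ..., sr^4} -> 0.
Now take the inner product of this character with each irreducible chi from the table, <chi_4*chi_4, chi> = (1/10) sum_C |C| (chi_4*chi_4)(C) conj(chi(C)):
  <chi_4*chi_4, chi_1> = (1/10)[1*(4)*conj(1) + 2*(sqrt(5)/2 + 3/2)*conj(1) + 2*(3/2 - sqrt(5)/2)*conj(1) + 5*(0)*conj(1)]
      = (1/10)[(4) + (sqrt(5) + 3) + (3 - sqrt(5)) + (0)] = 10/10 = 1
  <chi_4*chi_4, chi_2> = (1/10)[1*(4)*conj(1) + 2*(sqrt(5)/2 + 3/2)*conj(1) + 2*(3/2 - sqrt(5)/2)*conj(1) + 5*(0)*conj(-1)]
      = (1/10)[(4) + (sqrt(5) + 3) + (3 - sqrt(5)) + (0)] = 10/10 = 1
  <chi_4*chi_4, chi_3> = (1/10)[1*(4)*conj(2) + 2*(sqrt(5)/2 + 3/2)*conj(-1/2 + sqrt(5)/2) + 2*(3/2 - sqrt(5)/2)*conj(-sqrt(5)/2 - 1/2) + 5*(0)*conj(0)]
      = (1/10)[(8) + (1 + sqrt(5)) + (1 - sqrt(5)) + (0)] = 10/10 = 1
  <chi_4*chi_4, chi_4> = (1/10)[1*(4)*conj(2) + 2*(sqrt(5)/2 + 3/2)*conj(-sqrt(5)/2 - 1/2) + 2*(3/2 - sqrt(5)/2)*conj(-1/2 + sqrt(5)/2) + 5*(0)*conj(0)]
      = (1/10)[(8) + (-2*sqrt(5) - 4) + (-4 + 2*sqrt(5)) + (0)] = 0/10 = 0
Hence the multiplicities are chi_1: 1, chi_2: 1, chi_3: 1. Dimension check: dim(chi_4)*dim(chi_4) = 2*2 = 4 and sum (mult * dim) = 1*1 + 1*1 + 1*2 = 4.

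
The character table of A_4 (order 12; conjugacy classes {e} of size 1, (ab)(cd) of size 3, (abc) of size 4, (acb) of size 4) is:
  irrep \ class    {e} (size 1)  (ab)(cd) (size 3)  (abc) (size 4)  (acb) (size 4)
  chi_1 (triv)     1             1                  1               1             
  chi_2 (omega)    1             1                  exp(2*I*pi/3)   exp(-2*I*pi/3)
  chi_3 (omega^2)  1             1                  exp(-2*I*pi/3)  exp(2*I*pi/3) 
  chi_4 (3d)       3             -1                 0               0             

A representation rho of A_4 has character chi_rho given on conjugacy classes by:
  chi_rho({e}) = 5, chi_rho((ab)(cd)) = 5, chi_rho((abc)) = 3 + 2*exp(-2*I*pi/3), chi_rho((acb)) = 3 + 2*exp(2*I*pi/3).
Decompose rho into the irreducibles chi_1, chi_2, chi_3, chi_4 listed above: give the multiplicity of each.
Multiplicities: chi_1: 3, chi_2: 0, chi_3: 2, chi_4: 0.

Why: Use <chi_rho, chi> = (1/|G|) sum_C |C| * chi_rho(C) * conj(chi(C)) with |G| = 12 for each irreducible chi in the table:
  <chi_rho, chi_1> = (1/12)[1*(5)*conj(1) + 3*(5)*conj(1) + 4*(3 + 2*exp(-2*I*pi/3))*conj(1) + 4*(3 + 2*exp(2*I*pi/3))*conj(1)]
      = (1/12)[(5) + (15) + (12 + 8*exp(-2*I*pi/3)) + (12 + 8*exp(2*I*pi/3))] = 36/12 = 3
  <chi_rho, chi_2> = (1/12)[1*(5)*conj(1) + 3*(5)*conj(1) + 4*(3 + 2*exp(-2*I*pi/3))*conj(exp(2*I*pi/3)) + 4*(3 + 2*exp(2*I*pi/3))*conj(exp(-2*I*pi/3))]
      = (1/12)[(5) + (15) + (12*exp(-2*I*pi/3) + 8*exp(2*I*pi/3)) + (8*exp(-2*I*pi/3) + 12*exp(2*I*pi/3))] = 0/12 = 0
  <chi_rho, chi_3> = (1/12)[1*(5)*conj(1) + 3*(5)*conj(1) + 4*(3 + 2*exp(-2*I*pi/3))*conj(exp(-2*I*pi/3)) + 4*(3 + 2*exp(2*I*pi/3))*conj(exp(2*I*pi/3))]
      = (1/12)[(5) + (15) + (8 + 12*exp(2*I*pi/3)) + (8 + 12*exp(-2*I*pi/3))] = 24/12 = 2
  <chi_rho, chi_4> = (1/12)[1*(5)*conj(3) + 3*(5)*conj(-1) + 4*(3 + 2*exp(-2*I*pi/3))*conj(0) + 4*(3 + 2*exp(2*I*pi/3))*conj(0)]
      = (1/12)[(15) + (-15) + (0) + (0)] = 0/12 = 0
(Exp terms are combined using exp(i*s)*conj(exp(i*t)) = exp(i*(s-t)), and sums of them are collapsed using the identity that for every m > 1 the m distinct m-th roots of unity sum to 0, e.g. 1 + exp(2*I*pi/3) + exp(-2*I*pi/3) = 0.)
Dimension check: dim(rho) = sum (mult * dim) = 3*1 + 0*1 + 2*1 + 0*3 = 5 = chi_rho(e) = 5.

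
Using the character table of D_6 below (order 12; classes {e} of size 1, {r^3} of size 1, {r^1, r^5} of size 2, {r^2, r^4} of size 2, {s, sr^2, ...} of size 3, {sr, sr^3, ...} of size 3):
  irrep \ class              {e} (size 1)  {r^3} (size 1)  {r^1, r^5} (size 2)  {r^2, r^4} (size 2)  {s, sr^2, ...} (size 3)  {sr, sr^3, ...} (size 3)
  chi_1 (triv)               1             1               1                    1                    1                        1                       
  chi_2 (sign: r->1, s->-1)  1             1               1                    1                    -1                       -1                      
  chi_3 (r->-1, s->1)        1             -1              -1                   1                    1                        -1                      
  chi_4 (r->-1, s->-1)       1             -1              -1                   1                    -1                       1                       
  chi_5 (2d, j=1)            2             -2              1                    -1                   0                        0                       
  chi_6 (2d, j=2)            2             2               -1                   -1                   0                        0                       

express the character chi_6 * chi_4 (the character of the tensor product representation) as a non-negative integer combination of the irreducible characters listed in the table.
chi_6 tensor chi_4 = chi_5 (all other irreducibles have multiplicity 0).

The character of a tensor product is the pointwise product (chi_6 * chi_4)(C) = chi_6(C) * chi_4(C):
  {e}: (2)*(1), {r^3}: (2)*(-1), {r^1, r^5}: (-1)*(-1), {r^2, r^4}: (-1)*(1), {s, sr^2, ...}: (0)*(-1), {sr, sr^3, ...}: (0)*(1)
so (chi_6 * chi_4) takes values
  {e} -> 2, {r^3} -> -2, {r^1, r^5} -> 1, {r^2, r^4} -> -1, {s, sr^2, ...} -> 0, {sr, sr^3, ...} -> 0.
Now take the inner product of this character with each irreducible chi from the table, <chi_6*chi_4, chi> = (1/12) sum_C |C| (chi_6*chi_4)(C) conj(chi(C)):
  <chi_6*chi_4, chi_1> = (1/12)[1*(2)*conj(1) + 1*(-2)*conj(1) + 2*(1)*conj(1) + 2*(-1)*conj(1) + 3*(0)*conj(1) + 3*(0)*conj(1)]
      = (1/12)[(2) + (-2) + (2) + (-2) + (0) + (0)] = 0/12 = 0
  <chi_6*chi_4, chi_2> = (1/12)[1*(2)*conj(1) + 1*(-2)*conj(1) + 2*(1)*conj(1) + 2*(-1)*conj(1) + 3*(0)*conj(-1) + 3*(0)*conj(-1)]
      = (1/12)[(2) + (-2) + (2) + (-2) + (0) + (0)] = 0/12 = 0
  <chi_6*chi_4, chi_3> = (1/12)[1*(2)*conj(1) + 1*(-2)*conj(-1) + 2*(1)*conj(-1) + 2*(-1)*conj(1) + 3*(0)*conj(1) + 3*(0)*conj(-1)]
      = (1/12)[(2) + (2) + (-2) + (-2) + (0) + (0)] = 0/12 = 0
  <chi_6*chi_4, chi_4> = (1/12)[1*(2)*conj(1) + 1*(-2)*conj(-1) + 2*(1)*conj(-1) + 2*(-1)*conj(1) + 3*(0)*conj(-1) + 3*(0)*conj(1)]
      = (1/12)[(2) + (2) + (-2) + (-2) + (0) + (0)] = 0/12 = 0
  <chi_6*chi_4, chi_5> = (1/12)[1*(2)*conj(2) + 1*(-2)*conj(-2) + 2*(1)*conj(1) + 2*(-1)*conj(-1) + 3*(0)*conj(0) + 3*(0)*conj(0)]
      = (1/12)[(4) + (4) + (2) + (2) + (0) + (0)] = 12/12 = 1
  <chi_6*chi_4, chi_6> = (1/12)[1*(2)*conj(2) + 1*(-2)*conj(2) + 2*(1)*conj(-1) + 2*(-1)*conj(-1) + 3*(0)*conj(0) + 3*(0)*conj(0)]
      = (1/12)[(4) + (-4) + (-2) + (2) + (0) + (0)] = 0/12 = 0
Hence the multiplicities are chi_5: 1. Dimension check: dim(chi_6)*dim(chi_4) = 2*1 = 2 and sum (mult * dim) = 1*2 = 2.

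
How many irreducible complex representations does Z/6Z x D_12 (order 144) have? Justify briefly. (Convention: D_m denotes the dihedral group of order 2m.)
54

Solution. The number of irreducible complex representations of a finite group equals its number of conjugacy classes. For a direct product, #classes(G x H) = #classes(G) * #classes(H). Z/6Z has 6 classes (abelian), D_12 has 9 classes, so 6 * 9 = 54, so Z/6Z x D_12 (order 144) has exactly 54 irreducible complex representations.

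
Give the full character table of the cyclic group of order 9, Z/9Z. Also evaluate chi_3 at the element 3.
Character table of Z/9Z (irreps indexed chi_0,...,chi_8 with chi_k(m) = zeta_9^(k*m), zeta_9 = exp(2*pi*i/9)):
  irrep \ class  {0} (size 1)  {1} (size 1)    {2} (size 1)    {3} (size 1)    {4} (size 1)    {5} (size 1)    {6} (size 1)    {7} (size 1)    {8} (size 1)  
  chi_0          1             1               1               1               1               1               1               1               1             
  chi_1          1             exp(2*I*pi/9)   exp(4*I*pi/9)   exp(2*I*pi/3)   exp(8*I*pi/9)   exp(-8*I*pi/9)  exp(-2*I*pi/3)  exp(-4*I*pi/9)  exp(-2*I*pi/9)
  chi_2          1             exp(4*I*pi/9)   exp(8*I*pi/9)   exp(-2*I*pi/3)  exp(-2*I*pi/9)  exp(2*I*pi/9)   exp(2*I*pi/3)   exp(-8*I*pi/9)  exp(-4*I*pi/9)
  chi_3          1             exp(2*I*pi/3)   exp(-2*I*pi/3)  1               exp(2*I*pi/3)   exp(-2*I*pi/3)  1               exp(2*I*pi/3)   exp(-2*I*pi/3)
  chi_4          1             exp(8*I*pi/9)   exp(-2*I*pi/9)  exp(2*I*pi/3)   exp(-4*I*pi/9)  exp(4*I*pi/9)   exp(-2*I*pi/3)  exp(2*I*pi/9)   exp(-8*I*pi/9)
  chi_5          1             exp(-8*I*pi/9)  exp(2*I*pi/9)   exp(-2*I*pi/3)  exp(4*I*pi/9)   exp(-4*I*pi/9)  exp(2*I*pi/3)   exp(-2*I*pi/9)  exp(8*I*pi/9) 
  chi_6          1             exp(-2*I*pi/3)  exp(2*I*pi/3)   1               exp(-2*I*pi/3)  exp(2*I*pi/3)   1               exp(-2*I*pi/3)  exp(2*I*pi/3) 
  chi_7          1             exp(-4*I*pi/9)  exp(-8*I*pi/9)  exp(2*I*pi/3)   exp(2*I*pi/9)   exp(-2*I*pi/9)  exp(-2*I*pi/3)  exp(8*I*pi/9)   exp(4*I*pi/9) 
  chi_8          1             exp(-2*I*pi/9)  exp(-4*I*pi/9)  exp(-2*I*pi/3)  exp(-8*I*pi/9)  exp(8*I*pi/9)   exp(2*I*pi/3)   exp(4*I*pi/9)   exp(2*I*pi/9) 

Spot check: chi_3(3) = zeta_9^(3*3) = zeta_9^9 = 1.

Argument: Z/9Z is abelian, so all 9 irreducible complex representations are 1-dimensional. They are given by chi_k(m) = zeta_9^(k*m) for k = 0,...,8. Row orthogonality: sum_m chi_k(m) conj(chi_l(m)) = 9 * [k = l].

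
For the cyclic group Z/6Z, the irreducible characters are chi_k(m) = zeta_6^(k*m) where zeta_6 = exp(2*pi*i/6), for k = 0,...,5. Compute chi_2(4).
chi_2(4) = zeta_6^8 = exp(2*I*pi/3)

Proof sketch: chi_2(4) = zeta_6^(2*4) = zeta_6^8. Since zeta_6^6 = 1, this equals zeta_6^2 = exp(2*pi*i*2/6) = exp(2*I*pi/3).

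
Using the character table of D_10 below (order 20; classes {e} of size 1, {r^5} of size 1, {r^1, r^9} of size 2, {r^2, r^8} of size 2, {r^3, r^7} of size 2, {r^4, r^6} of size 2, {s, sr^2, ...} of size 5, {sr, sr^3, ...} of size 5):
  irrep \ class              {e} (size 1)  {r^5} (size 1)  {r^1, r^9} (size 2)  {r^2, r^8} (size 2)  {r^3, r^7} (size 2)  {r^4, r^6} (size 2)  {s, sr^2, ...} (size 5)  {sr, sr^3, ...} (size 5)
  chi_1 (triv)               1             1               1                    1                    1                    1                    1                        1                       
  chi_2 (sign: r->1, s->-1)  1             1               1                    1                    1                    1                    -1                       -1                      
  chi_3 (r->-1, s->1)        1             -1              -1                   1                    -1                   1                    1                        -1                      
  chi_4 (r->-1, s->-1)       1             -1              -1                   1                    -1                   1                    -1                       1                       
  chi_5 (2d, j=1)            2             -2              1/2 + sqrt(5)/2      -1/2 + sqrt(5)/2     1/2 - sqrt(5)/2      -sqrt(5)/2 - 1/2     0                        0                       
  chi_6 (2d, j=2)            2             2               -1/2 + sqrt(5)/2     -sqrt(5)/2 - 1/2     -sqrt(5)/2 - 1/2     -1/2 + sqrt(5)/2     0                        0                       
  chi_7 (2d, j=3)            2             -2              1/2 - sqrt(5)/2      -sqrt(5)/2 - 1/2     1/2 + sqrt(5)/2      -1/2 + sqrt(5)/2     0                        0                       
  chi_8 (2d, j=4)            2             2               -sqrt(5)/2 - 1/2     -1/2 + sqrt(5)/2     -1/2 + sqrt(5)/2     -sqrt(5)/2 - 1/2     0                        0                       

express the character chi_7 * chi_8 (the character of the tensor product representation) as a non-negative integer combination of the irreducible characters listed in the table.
chi_7 tensor chi_8 = chi_5 + chi_7 (all other irreducibles have multiplicity 0).

Working: The character of a tensor product is the pointwise product (chi_7 * chi_8)(C) = chi_7(C) * chi_8(C):
  {e}: (2)*(2), {r^5}: (-2)*(2), {r^1, r^9}: (1/2 - sqrt(5)/2)*(-sqrt(5)/2 - 1/2), {r^2, r^8}: (-sqrt(5)/2 - 1/2)*(-1/2 + sqrt(5)/2), {r^3, r^7}: (1/2 + sqrt(5)/2)*(-1/2 + sqrt(5)/2), {r^4, r^6}: (-1/2 + sqrt(5)/2)*(-sqrt(5)/2 - 1/2), {s, sr^2, ...}: (0)*(0), {sr, sr^3, ...}: (0)*(0)
so (chi_7 * chi_8) takes values
  {e} -> 4, {r^5} -> -4, {r^1, r^9} -> 1, {r^2, r^8} -> -1, {r^3, r^7} -> 1, {r^4, r^6} -> -1, {s, sr^2, ...} -> 0, {sr, sr^3, ...} -> 0.
Now take the inner product of this character with each irreducible chi from the table, <chi_7*chi_8, chi> = (1/20) sum_C |C| (chi_7*chi_8)(C) conj(chi(C)):
  <chi_7*chi_8, chi_1> = (1/20)[1*(4)*conj(1) + 1*(-4)*conj(1) + 2*(1)*conj(1) + 2*(-1)*conj(1) + 2*(1)*conj(1) + 2*(-1)*conj(1) + 5*(0)*conj(1) + 5*(0)*conj(1)]
      = (1/20)[(4) + (-4) + (2) + (-2) + (2) + (-2) + (0) + (0)] = 0/20 = 0
  <chi_7*chi_8, chi_2> = (1/20)[1*(4)*conj(1) + 1*(-4)*conj(1) + 2*(1)*conj(1) + 2*(-1)*conj(1) + 2*(1)*conj(1) + 2*(-1)*conj(1) + 5*(0)*conj(-1) + 5*(0)*conj(-1)]
      = (1/20)[(4) + (-4) + (2) + (-2) + (2) + (-2) + (0) + (0)] = 0/20 = 0
  <chi_7*chi_8, chi_3> = (1/20)[1*(4)*conj(1) + 1*(-4)*conj(-1) + 2*(1)*conj(-1) + 2*(-1)*conj(1) + 2*(1)*conj(-1) + 2*(-1)*conj(1) + 5*(0)*conj(1) + 5*(0)*conj(-1)]
      = (1/20)[(4) + (4) + (-2) + (-2) + (-2) + (-2) + (0) + (0)] = 0/20 = 0
  <chi_7*chi_8, chi_4> = (1/20)[1*(4)*conj(1) + 1*(-4)*conj(-1) + 2*(1)*conj(-1) + 2*(-1)*conj(1) + 2*(1)*conj(-1) + 2*(-1)*conj(1) + 5*(0)*conj(-1) + 5*(0)*conj(1)]
      = (1/20)[(4) + (4) + (-2) + (-2) + (-2) + (-2) + (0) + (0)] = 0/20 = 0
  <chi_7*chi_8, chi_5> = (1/20)[1*(4)*conj(2) + 1*(-4)*conj(-2) + 2*(1)*conj(1/2 + sqrt(5)/2) + 2*(-1)*conj(-1/2 + sqrt(5)/2) + 2*(1)*conj(1/2 - sqrt(5)/2) + 2*(-1)*conj(-sqrt(5)/2 - 1/2) + 5*(0)*conj(0) + 5*(0)*conj(0)]
      = (1/20)[(8) + (8) + (1 + sqrt(5)) + (1 - sqrt(5)) + (1 - sqrt(5)) + (1 + sqrt(5)) + (0) + (0)] = 20/20 = 1
  <chi_7*chi_8, chi_6> = (1/20)[1*(4)*conj(2) + 1*(-4)*conj(2) + 2*(1)*conj(-1/2 + sqrt(5)/2) + 2*(-1)*conj(-sqrt(5)/2 - 1/2) + 2*(1)*conj(-sqrt(5)/2 - 1/2) + 2*(-1)*conj(-1/2 + sqrt(5)/2) + 5*(0)*conj(0) + 5*(0)*conj(0)]
      = (1/20)[(8) + (-8) + (-1 + sqrt(5)) + (1 + sqrt(5)) + (-sqrt(5) - 1) + (1 - sqrt(5)) + (0) + (0)] = 0/20 = 0
  <chi_7*chi_8, chi_7> = (1/20)[1*(4)*conj(2) + 1*(-4)*conj(-2) + 2*(1)*conj(1/2 - sqrt(5)/2) + 2*(-1)*conj(-sqrt(5)/2 - 1/2) + 2*(1)*conj(1/2 + sqrt(5)/2) + 2*(-1)*conj(-1/2 + sqrt(5)/2) + 5*(0)*conj(0) + 5*(0)*conj(0)]
      = (1/20)[(8) + (8) + (1 - sqrt(5)) + (1 + sqrt(5)) + (1 + sqrt(5)) + (1 - sqrt(5)) + (0) + (0)] = 20/20 = 1
  <chi_7*chi_8, chi_8> = (1/20)[1*(4)*conj(2) + 1*(-4)*conj(2) + 2*(1)*conj(-sqrt(5)/2 - 1/2) + 2*(-1)*conj(-1/2 + sqrt(5)/2) + 2*(1)*conj(-1/2 + sqrt(5)/2) + 2*(-1)*conj(-sqrt(5)/2 - 1/2) + 5*(0)*conj(0) + 5*(0)*conj(0)]
      = (1/20)[(8) + (-8) + (-sqrt(5) - 1) + (1 - sqrt(5)) + (-1 + sqrt(5)) + (1 + sqrt(5)) + (0) + (0)] = 0/20 = 0
Hence the multiplicities are chi_5: 1, chi_7: 1. Dimension check: dim(chi_7)*dim(chi_8) = 2*2 = 4 and sum (mult * dim) = 1*2 + 1*2 = 4.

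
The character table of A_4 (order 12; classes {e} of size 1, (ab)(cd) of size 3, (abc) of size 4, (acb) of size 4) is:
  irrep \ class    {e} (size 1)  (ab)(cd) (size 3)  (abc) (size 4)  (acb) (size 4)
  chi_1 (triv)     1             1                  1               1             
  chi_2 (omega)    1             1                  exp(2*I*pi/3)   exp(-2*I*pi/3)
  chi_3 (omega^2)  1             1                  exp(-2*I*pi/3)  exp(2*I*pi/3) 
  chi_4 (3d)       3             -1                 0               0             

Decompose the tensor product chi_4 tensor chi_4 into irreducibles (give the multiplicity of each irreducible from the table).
chi_4 tensor chi_4 = chi_1 + chi_2 + chi_3 + 2*chi_4 (all other irreducibles have multiplicity 0).

Argument: The character of a tensor product is the pointwise product (chi_4 * chi_4)(C) = chi_4(C) * chi_4(C):
  {e}: (3)*(3), (ab)(cd): (-1)*(-1), (abc): (0)*(0), (acb): (0)*(0)
so (chi_4 * chi_4) takes values
  {e} -> 9, (ab)(cd) -> 1, (abc) -> 0, (acb) -> 0.
Now take the inner product of this character with each irreducible chi from the table, <chi_4*chi_4, chi> = (1/12) sum_C |C| (chi_4*chi_4)(C) conj(chi(C)):
  <chi_4*chi_4, chi_1> = (1/12)[1*(9)*conj(1) + 3*(1)*conj(1) + 4*(0)*conj(1) + 4*(0)*conj(1)]
      = (1/12)[(9) + (3) + (0) + (0)] = 12/12 = 1
  <chi_4*chi_4, chi_2> = (1/12)[1*(9)*conj(1) + 3*(1)*conj(1) + 4*(0)*conj(exp(2*I*pi/3)) + 4*(0)*conj(exp(-2*I*pi/3))]
      = (1/12)[(9) + (3) + (0) + (0)] = 12/12 = 1
  <chi_4*chi_4, chi_3> = (1/12)[1*(9)*conj(1) + 3*(1)*conj(1) + 4*(0)*conj(exp(-2*I*pi/3)) + 4*(0)*conj(exp(2*I*pi/3))]
      = (1/12)[(9) + (3) + (0) + (0)] = 12/12 = 1
  <chi_4*chi_4, chi_4> = (1/12)[1*(9)*conj(3) + 3*(1)*conj(-1) + 4*(0)*conj(0) + 4*(0)*conj(0)]
      = (1/12)[(27) + (-3) + (0) + (0)] = 24/12 = 2
(Exp terms are combined using exp(i*s)*conj(exp(i*t)) = exp(i*(s-t)), and sums of them are collapsed using the identity that for every m > 1 the m distinct m-th roots of unity sum to 0, e.g. 1 + exp(2*I*pi/3) + exp(-2*I*pi/3) = 0.)
Hence the multiplicities are chi_1: 1, chi_2: 1, chi_3: 1, chi_4: 2. Dimension check: dim(chi_4)*dim(chi_4) = 3*3 = 9 and sum (mult * dim) = 1*1 + 1*1 + 1*1 + 2*3 = 9.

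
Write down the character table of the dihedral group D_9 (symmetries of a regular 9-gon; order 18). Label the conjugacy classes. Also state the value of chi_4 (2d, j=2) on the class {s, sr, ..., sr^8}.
Conjugacy classes: {e} of size 1, {r^1, r^8} of size 2, {r^2, r^7} of size 2, {r^3, r^6} of size 2, {r^4, r^5} of size 2, {s, sr, ..., sr^8} of size 9.
Character table:
  irrep \ class              {e} (size 1)  {r^1, r^8} (size 2)  {r^2, r^7} (size 2)  {r^3, r^6} (size 2)  {r^4, r^5} (size 2)  {s, sr, ..., sr^8} (size 9)
  chi_1 (triv)               1             1                    1                    1                    1                    1                          
  chi_2 (sign: r->1, s->-1)  1             1                    1                    1                    1                    -1                         
  chi_3 (2d, j=1)            2             2*cos(2*pi/9)        2*cos(4*pi/9)        -1                   -2*cos(pi/9)         0                          
  chi_4 (2d, j=2)            2             2*cos(4*pi/9)        -2*cos(pi/9)         -1                   2*cos(2*pi/9)        0                          
  chi_5 (2d, j=3)            2             -1                   -1                   2                    -1                   0                          
  chi_6 (2d, j=4)            2             -2*cos(pi/9)         2*cos(2*pi/9)        -1                   2*cos(4*pi/9)        0                          

Spot check: chi_4 (2d, j=2) on {s, sr, ..., sr^8} = 0.

Reasoning: D_9 has order 2*9 = 18 with 6 conjugacy classes, hence 6 irreducibles. Sum of squared dims 1 + 1 + 4 + 4 + 4 + 4 = 18 = |G|. Linear characters come from the abelianisation; the 2-dimensional irreps have character r^k -> 2*cos(2*pi*j*k/9), reflections -> 0.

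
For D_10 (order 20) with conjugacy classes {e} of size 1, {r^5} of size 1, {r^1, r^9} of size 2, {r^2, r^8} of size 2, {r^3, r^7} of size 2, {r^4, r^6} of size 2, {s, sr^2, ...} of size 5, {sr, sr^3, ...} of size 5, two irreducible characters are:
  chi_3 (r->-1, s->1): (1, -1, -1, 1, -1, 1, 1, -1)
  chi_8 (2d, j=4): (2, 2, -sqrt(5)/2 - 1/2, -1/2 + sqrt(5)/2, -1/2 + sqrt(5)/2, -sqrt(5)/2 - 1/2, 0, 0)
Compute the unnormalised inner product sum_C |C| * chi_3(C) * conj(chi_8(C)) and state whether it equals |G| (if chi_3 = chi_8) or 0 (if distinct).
Sum = 0; so <chi_3, chi_8> = 0 (distinct irreducibles are orthogonal).

Details: Compute term by term over conjugacy classes (|C| * chi_3(C) * conj(chi_8(C))):
  1*(1)*conj(2) + 1*(-1)*conj(2) + 2*(-1)*conj(-sqrt(5)/2 - 1/2) + 2*(1)*conj(-1/2 + sqrt(5)/2) + 2*(-1)*conj(-1/2 + sqrt(5)/2) + 2*(1)*conj(-sqrt(5)/2 - 1/2) + 5*(1)*conj(0) + 5*(-1)*conj(0)
  = (2) + (-2) + (1 + sqrt(5)) + (-1 + sqrt(5)) + (1 - sqrt(5)) + (-sqrt(5) - 1) + (0) + (0)
  = 0.
Dividing by |G| = 20 gives 0/20 = 0, matching the row-orthogonality relation <chi_3, chi_8> = [chi_3 = chi_8].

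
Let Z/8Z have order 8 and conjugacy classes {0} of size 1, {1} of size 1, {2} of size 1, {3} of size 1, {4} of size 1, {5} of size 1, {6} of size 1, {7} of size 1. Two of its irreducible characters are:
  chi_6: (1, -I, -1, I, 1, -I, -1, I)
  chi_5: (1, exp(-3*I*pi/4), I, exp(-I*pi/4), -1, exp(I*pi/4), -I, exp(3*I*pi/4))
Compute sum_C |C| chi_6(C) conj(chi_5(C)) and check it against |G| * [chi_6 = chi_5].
Sum = 0; so <chi_6, chi_5> = 0 (distinct irreducibles are orthogonal).

Why: Compute term by term over conjugacy classes (|C| * chi_6(C) * conj(chi_5(C))):
  1*(1)*conj(1) + 1*(-I)*conj(exp(-3*I*pi/4)) + 1*(-1)*conj(I) + 1*(I)*conj(exp(-I*pi/4)) + 1*(1)*conj(-1) + 1*(-I)*conj(exp(I*pi/4)) + 1*(-1)*conj(-I) + 1*(I)*conj(exp(3*I*pi/4))
  = (1) + (-exp(-3*I*pi/4)) + (I) + (exp(3*I*pi/4)) + (-1) + (-exp(I*pi/4)) + (-I) + (exp(-I*pi/4))
  = 0.
(Exp terms are combined using exp(i*s)*conj(exp(i*t)) = exp(i*(s-t)), and sums of them are collapsed using the identity that for every m > 1 the m distinct m-th roots of unity sum to 0, e.g. 1 + exp(2*I*pi/3) + exp(-2*I*pi/3) = 0.)
Dividing by |G| = 8 gives 0/8 = 0, matching the row-orthogonality relation <chi_6, chi_5> = [chi_6 = chi_5].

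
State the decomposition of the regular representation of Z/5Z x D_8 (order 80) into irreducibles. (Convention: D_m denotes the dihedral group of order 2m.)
Each irreducible V_i of dimension d_i appears with multiplicity d_i, i.e. rho_reg = (direct sum over all irreducibles V_i) d_i V_i. The irreducible dimensions for Z/5Z x D_8 are 1, 1, 1, 1, 1, 1, 1, 1, 1, 1, 1, 1, 1, 1, 1, 1, 1, 1, 1, 1, 2, 2, 2, 2, 2, 2, 2, 2, 2, 2, 2, 2, 2, 2, 2: 20 irreducibles of dimension 1, each with multiplicity 1; 15 irreducibles of dimension 2, each with multiplicity 2. Total dimension 20*1*1 + 15*2*2 = 80 = |G|.

Explanation: General theorem: in the regular representation of a finite group G, each irreducible appears with multiplicity equal to its dimension. Check: dim(rho_reg) = sum d_i^2 = 1 + 1 + 1 + 1 + 1 + 1 + 1 + 1 + 1 + 1 + 1 + 1 + 1 + 1 + 1 + 1 + 1 + 1 + 1 + 1 + 4 + 4 + 4 + 4 + 4 + 4 + 4 + 4 + 4 + 4 + 4 + 4 + 4 + 4 + 4 = 80 = |G|.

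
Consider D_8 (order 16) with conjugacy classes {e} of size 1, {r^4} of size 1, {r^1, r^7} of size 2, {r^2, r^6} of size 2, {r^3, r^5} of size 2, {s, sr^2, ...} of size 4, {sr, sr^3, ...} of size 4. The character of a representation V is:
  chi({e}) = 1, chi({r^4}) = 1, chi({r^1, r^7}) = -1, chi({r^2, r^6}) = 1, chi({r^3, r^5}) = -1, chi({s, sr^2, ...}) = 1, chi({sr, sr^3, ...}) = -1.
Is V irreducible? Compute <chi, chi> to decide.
Irreducible: <chi, chi> = 1.

Details: <chi, chi> = (1/|G|) sum_C |C| * |chi(C)|^2 = (1/16)[1*|1|^2 + 1*|1|^2 + 2*|-1|^2 + 2*|1|^2 + 2*|-1|^2 + 4*|1|^2 + 4*|-1|^2]
  = (1/16)[(1) + (1) + (2) + (2) + (2) + (4) + (4)] = 16/16 = 1.
A character is irreducible iff <chi, chi> = 1, so this representation is irreducible.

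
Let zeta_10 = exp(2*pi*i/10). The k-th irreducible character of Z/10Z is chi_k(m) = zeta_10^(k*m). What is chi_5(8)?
chi_5(8) = zeta_10^40 = 1

Reasoning: chi_5(8) = zeta_10^(5*8) = zeta_10^40. Since zeta_10^10 = 1, this equals zeta_10^0 = exp(2*pi*i*0/10) = 1.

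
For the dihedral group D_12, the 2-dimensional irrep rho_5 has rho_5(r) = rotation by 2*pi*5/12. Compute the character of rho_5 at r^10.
chi_{rho_5}(r^10) = 2*cos(2*pi*5*10/12) = 1

Solution. rho_5(r^10) is rotation by angle 2*pi*5*10/12, whose trace is 2*cos(2*pi*5*10/12) = 1.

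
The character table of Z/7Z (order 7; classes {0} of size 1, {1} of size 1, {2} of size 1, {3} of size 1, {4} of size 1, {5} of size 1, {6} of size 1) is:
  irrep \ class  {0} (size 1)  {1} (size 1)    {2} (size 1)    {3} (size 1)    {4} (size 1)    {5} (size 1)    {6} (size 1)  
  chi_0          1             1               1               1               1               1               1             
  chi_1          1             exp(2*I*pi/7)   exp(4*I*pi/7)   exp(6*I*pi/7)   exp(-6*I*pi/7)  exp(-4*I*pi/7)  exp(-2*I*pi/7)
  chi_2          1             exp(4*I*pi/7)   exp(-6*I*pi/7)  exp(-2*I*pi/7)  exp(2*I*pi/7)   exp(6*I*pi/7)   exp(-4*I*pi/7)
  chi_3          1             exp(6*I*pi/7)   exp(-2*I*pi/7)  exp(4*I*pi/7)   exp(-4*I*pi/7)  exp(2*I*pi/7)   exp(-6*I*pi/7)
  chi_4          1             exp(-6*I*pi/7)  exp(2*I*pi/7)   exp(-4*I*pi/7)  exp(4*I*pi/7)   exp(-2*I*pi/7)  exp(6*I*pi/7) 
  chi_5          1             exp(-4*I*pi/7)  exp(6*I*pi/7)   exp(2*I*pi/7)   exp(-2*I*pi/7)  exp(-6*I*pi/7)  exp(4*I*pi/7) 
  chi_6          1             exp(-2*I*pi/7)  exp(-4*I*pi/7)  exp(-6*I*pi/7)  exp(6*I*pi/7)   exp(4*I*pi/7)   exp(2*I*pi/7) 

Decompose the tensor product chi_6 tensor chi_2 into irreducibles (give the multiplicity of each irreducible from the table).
chi_6 tensor chi_2 = chi_1 (all other irreducibles have multiplicity 0).

Details: The character of a tensor product is the pointwise product (chi_6 * chi_2)(C) = chi_6(C) * chi_2(C):
  {0}: (1)*(1), {1}: (exp(-2*I*pi/7))*(exp(4*I*pi/7)), {2}: (exp(-4*I*pi/7))*(exp(-6*I*pi/7)), {3}: (exp(-6*I*pi/7))*(exp(-2*I*pi/7)), {4}: (exp(6*I*pi/7))*(exp(2*I*pi/7)), {5}: (exp(4*I*pi/7))*(exp(6*I*pi/7)), {6}: (exp(2*I*pi/7))*(exp(-4*I*pi/7))
so (chi_6 * chi_2) takes values
  {0} -> 1, {1} -> exp(2*I*pi/7), {2} -> exp(4*I*pi/7), {3} -> exp(6*I*pi/7), {4} -> exp(-6*I*pi/7), {5} -> exp(-4*I*pi/7), {6} -> exp(-2*I*pi/7).
Now take the inner product of this character with each irreducible chi from the table, <chi_6*chi_2, chi> = (1/7) sum_C |C| (chi_6*chi_2)(C) conj(chi(C)):
  <chi_6*chi_2, chi_0> = (1/7)[1*(1)*conj(1) + 1*(exp(2*I*pi/7))*conj(1) + 1*(exp(4*I*pi/7))*conj(1) + 1*(exp(6*I*pi/7))*conj(1) + 1*(exp(-6*I*pi/7))*conj(1) + 1*(exp(-4*I*pi/7))*conj(1) + 1*(exp(-2*I*pi/7))*conj(1)]
      = (1/7)[(1) + (exp(2*I*pi/7)) + (exp(4*I*pi/7)) + (exp(6*I*pi/7)) + (exp(-6*I*pi/7)) + (exp(-4*I*pi/7)) + (exp(-2*I*pi/7))] = 0/7 = 0
  <chi_6*chi_2, chi_1> = (1/7)[1*(1)*conj(1) + 1*(exp(2*I*pi/7))*conj(exp(2*I*pi/7)) + 1*(exp(4*I*pi/7))*conj(exp(4*I*pi/7)) + 1*(exp(6*I*pi/7))*conj(exp(6*I*pi/7)) + 1*(exp(-6*I*pi/7))*conj(exp(-6*I*pi/7)) + 1*(exp(-4*I*pi/7))*conj(exp(-4*I*pi/7)) + 1*(exp(-2*I*pi/7))*conj(exp(-2*I*pi/7))]
      = (1/7)[(1) + (1) + (1) + (1) + (1) + (1) + (1)] = 7/7 = 1
  <chi_6*chi_2, chi_2> = (1/7)[1*(1)*conj(1) + 1*(exp(2*I*pi/7))*conj(exp(4*I*pi/7)) + 1*(exp(4*I*pi/7))*conj(exp(-6*I*pi/7)) + 1*(exp(6*I*pi/7))*conj(exp(-2*I*pi/7)) + 1*(exp(-6*I*pi/7))*conj(exp(2*I*pi/7)) + 1*(exp(-4*I*pi/7))*conj(exp(6*I*pi/7)) + 1*(exp(-2*I*pi/7))*conj(exp(-4*I*pi/7))]
      = (1/7)[(1) + (exp(-2*I*pi/7)) + (exp(-4*I*pi/7)) + (exp(-6*I*pi/7)) + (exp(6*I*pi/7)) + (exp(4*I*pi/7)) + (exp(2*I*pi/7))] = 0/7 = 0
  <chi_6*chi_2, chi_3> = (1/7)[1*(1)*conj(1) + 1*(exp(2*I*pi/7))*conj(exp(6*I*pi/7)) + 1*(exp(4*I*pi/7))*conj(exp(-2*I*pi/7)) + 1*(exp(6*I*pi/7))*conj(exp(4*I*pi/7)) + 1*(exp(-6*I*pi/7))*conj(exp(-4*I*pi/7)) + 1*(exp(-4*I*pi/7))*conj(exp(2*I*pi/7)) + 1*(exp(-2*I*pi/7))*conj(exp(-6*I*pi/7))]
      = (1/7)[(1) + (exp(-4*I*pi/7)) + (exp(6*I*pi/7)) + (exp(2*I*pi/7)) + (exp(-2*I*pi/7)) + (exp(-6*I*pi/7)) + (exp(4*I*pi/7))] = 0/7 = 0
  <chi_6*chi_2, chi_4> = (1/7)[1*(1)*conj(1) + 1*(exp(2*I*pi/7))*conj(exp(-6*I*pi/7)) + 1*(exp(4*I*pi/7))*conj(exp(2*I*pi/7)) + 1*(exp(6*I*pi/7))*conj(exp(-4*I*pi/7)) + 1*(exp(-6*I*pi/7))*conj(exp(4*I*pi/7)) + 1*(exp(-4*I*pi/7))*conj(exp(-2*I*pi/7)) + 1*(exp(-2*I*pi/7))*conj(exp(6*I*pi/7))]
      = (1/7)[(1) + (exp(-6*I*pi/7)) + (exp(2*I*pi/7)) + (exp(-4*I*pi/7)) + (exp(4*I*pi/7)) + (exp(-2*I*pi/7)) + (exp(6*I*pi/7))] = 0/7 = 0
  <chi_6*chi_2, chi_5> = (1/7)[1*(1)*conj(1) + 1*(exp(2*I*pi/7))*conj(exp(-4*I*pi/7)) + 1*(exp(4*I*pi/7))*conj(exp(6*I*pi/7)) + 1*(exp(6*I*pi/7))*conj(exp(2*I*pi/7)) + 1*(exp(-6*I*pi/7))*conj(exp(-2*I*pi/7)) + 1*(exp(-4*I*pi/7))*conj(exp(-6*I*pi/7)) + 1*(exp(-2*I*pi/7))*conj(exp(4*I*pi/7))]
      = (1/7)[(1) + (exp(6*I*pi/7)) + (exp(-2*I*pi/7)) + (exp(4*I*pi/7)) + (exp(-4*I*pi/7)) + (exp(2*I*pi/7)) + (exp(-6*I*pi/7))] = 0/7 = 0
  <chi_6*chi_2, chi_6> = (1/7)[1*(1)*conj(1) + 1*(exp(2*I*pi/7))*conj(exp(-2*I*pi/7)) + 1*(exp(4*I*pi/7))*conj(exp(-4*I*pi/7)) + 1*(exp(6*I*pi/7))*conj(exp(-6*I*pi/7)) + 1*(exp(-6*I*pi/7))*conj(exp(6*I*pi/7)) + 1*(exp(-4*I*pi/7))*conj(exp(4*I*pi/7)) + 1*(exp(-2*I*pi/7))*conj(exp(2*I*pi/7))]
      = (1/7)[(1) + (exp(4*I*pi/7)) + (exp(-6*I*pi/7)) + (exp(-2*I*pi/7)) + (exp(2*I*pi/7)) + (exp(6*I*pi/7)) + (exp(-4*I*pi/7))] = 0/7 = 0
(Exp terms are combined using exp(i*s)*conj(exp(i*t)) = exp(i*(s-t)), and sums of them are collapsed using the identity that for every m > 1 the m distinct m-th roots of unity sum to 0, e.g. 1 + exp(2*I*pi/3) + exp(-2*I*pi/3) = 0.)
Hence the multiplicities are chi_1: 1. Dimension check: dim(chi_6)*dim(chi_2) = 1*1 = 1 and sum (mult * dim) = 1*1 = 1.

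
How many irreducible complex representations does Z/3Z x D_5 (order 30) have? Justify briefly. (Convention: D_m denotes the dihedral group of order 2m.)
12

Justification: The number of irreducible complex representations of a finite group equals its number of conjugacy classes. For a direct product, #classes(G x H) = #classes(G) * #classes(H). Z/3Z has 3 classes (abelian), D_5 has 4 classes, so 3 * 4 = 12, so Z/3Z x D_5 (order 30) has exactly 12 irreducible complex representations.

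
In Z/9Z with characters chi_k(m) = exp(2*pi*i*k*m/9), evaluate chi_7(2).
chi_7(2) = zeta_9^14 = exp(-8*I*pi/9)

chi_7(2) = zeta_9^(7*2) = zeta_9^14. Since zeta_9^9 = 1, this equals zeta_9^5 = exp(2*pi*i*5/9) = exp(-8*I*pi/9).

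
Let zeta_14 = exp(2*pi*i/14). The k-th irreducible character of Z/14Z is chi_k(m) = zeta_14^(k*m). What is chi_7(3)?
chi_7(3) = zeta_14^21 = -1

Argument: chi_7(3) = zeta_14^(7*3) = zeta_14^21. Since zeta_14^14 = 1, this equals zeta_14^7 = exp(2*pi*i*7/14) = -1.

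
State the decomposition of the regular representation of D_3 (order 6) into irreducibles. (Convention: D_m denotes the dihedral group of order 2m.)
Each irreducible V_i of dimension d_i appears with multiplicity d_i, i.e. rho_reg = (direct sum over all irreducibles V_i) d_i V_i. The irreducible dimensions for D_3 are 1, 1, 2: 2 irreducibles of dimension 1, each with multiplicity 1; 1 irreducible of dimension 2, with multiplicity 2. Total dimension 2*1*1 + 1*2*2 = 6 = |G|.

Why: General theorem: in the regular representation of a finite group G, each irreducible appears with multiplicity equal to its dimension. Check: dim(rho_reg) = sum d_i^2 = 1 + 1 + 4 = 6 = |G|.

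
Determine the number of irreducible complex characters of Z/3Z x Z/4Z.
12

Details: The number of irreducible complex representations of a finite group equals its number of conjugacy classes. Z/3Z x Z/4Z is abelian of order 12, so every element is its own conjugacy class: 12 classes, so Z/3Z x Z/4Z (order 12) has exactly 12 irreducible complex representations.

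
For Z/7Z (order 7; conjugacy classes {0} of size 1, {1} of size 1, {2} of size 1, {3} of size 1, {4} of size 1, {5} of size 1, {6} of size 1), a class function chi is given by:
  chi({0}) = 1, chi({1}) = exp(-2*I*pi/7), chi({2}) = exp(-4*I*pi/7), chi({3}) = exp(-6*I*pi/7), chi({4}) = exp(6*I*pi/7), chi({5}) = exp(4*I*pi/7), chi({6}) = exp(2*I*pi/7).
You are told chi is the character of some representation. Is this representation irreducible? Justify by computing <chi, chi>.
Irreducible: <chi, chi> = 1.

Argument: <chi, chi> = (1/|G|) sum_C |C| * |chi(C)|^2 = (1/7)[1*|1|^2 + 1*|exp(-2*I*pi/7)|^2 + 1*|exp(-4*I*pi/7)|^2 + 1*|exp(-6*I*pi/7)|^2 + 1*|exp(6*I*pi/7)|^2 + 1*|exp(4*I*pi/7)|^2 + 1*|exp(2*I*pi/7)|^2]
  = (1/7)[(1) + (1) + (1) + (1) + (1) + (1) + (1)] = 7/7 = 1.
(Exp terms are combined using exp(i*s)*conj(exp(i*t)) = exp(i*(s-t)), and sums of them are collapsed using the identity that for every m > 1 the m distinct m-th roots of unity sum to 0, e.g. 1 + exp(2*I*pi/3) + exp(-2*I*pi/3) = 0.)
A character is irreducible iff <chi, chi> = 1, so this representation is irreducible.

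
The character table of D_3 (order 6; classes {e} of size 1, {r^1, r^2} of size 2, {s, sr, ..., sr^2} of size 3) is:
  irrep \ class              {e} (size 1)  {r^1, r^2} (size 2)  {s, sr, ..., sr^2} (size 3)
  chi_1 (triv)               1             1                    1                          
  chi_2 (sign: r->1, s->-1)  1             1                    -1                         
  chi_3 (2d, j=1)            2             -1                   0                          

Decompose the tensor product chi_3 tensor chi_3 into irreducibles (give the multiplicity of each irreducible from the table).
chi_3 tensor chi_3 = chi_1 + chi_2 + chi_3 (all other irreducibles have multiplicity 0).

Argument: The character of a tensor product is the pointwise product (chi_3 * chi_3)(C) = chi_3(C) * chi_3(C):
  {e}: (2)*(2), {r^1, r^2}: (-1)*(-1), {s, sr, ..., sr^2}: (0)*(0)
so (chi_3 * chi_3) takes values
  {e} -> 4, {r^1, r^2} -> 1, {s, sr, ..., sr^2} -> 0.
Now take the inner product of this character with each irreducible chi from the table, <chi_3*chi_3, chi> = (1/6) sum_C |C| (chi_3*chi_3)(C) conj(chi(C)):
  <chi_3*chi_3, chi_1> = (1/6)[1*(4)*conj(1) + 2*(1)*conj(1) + 3*(0)*conj(1)]
      = (1/6)[(4) + (2) + (0)] = 6/6 = 1
  <chi_3*chi_3, chi_2> = (1/6)[1*(4)*conj(1) + 2*(1)*conj(1) + 3*(0)*conj(-1)]
      = (1/6)[(4) + (2) + (0)] = 6/6 = 1
  <chi_3*chi_3, chi_3> = (1/6)[1*(4)*conj(2) + 2*(1)*conj(-1) + 3*(0)*conj(0)]
      = (1/6)[(8) + (-2) + (0)] = 6/6 = 1
Hence the multiplicities are chi_1: 1, chi_2: 1, chi_3: 1. Dimension check: dim(chi_3)*dim(chi_3) = 2*2 = 4 and sum (mult * dim) = 1*1 + 1*1 + 1*2 = 4.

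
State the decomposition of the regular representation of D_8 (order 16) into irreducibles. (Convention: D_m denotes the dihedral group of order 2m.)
Each irreducible V_i of dimension d_i appears with multiplicity d_i, i.e. rho_reg = (direct sum over all irreducibles V_i) d_i V_i. The irreducible dimensions for D_8 are 1, 1, 1, 1, 2, 2, 2: 4 irreducibles of dimension 1, each with multiplicity 1; 3 irreducibles of dimension 2, each with multiplicity 2. Total dimension 4*1*1 + 3*2*2 = 16 = |G|.

Details: General theorem: in the regular representation of a finite group G, each irreducible appears with multiplicity equal to its dimension. Check: dim(rho_reg) = sum d_i^2 = 1 + 1 + 1 + 1 + 4 + 4 + 4 = 16 = |G|.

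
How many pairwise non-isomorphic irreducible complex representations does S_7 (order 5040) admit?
15

Why: The number of irreducible complex representations of a finite group equals its number of conjugacy classes. Conjugacy classes in S_7 correspond to cycle types, i.e. partitions of 7; there are p(7) = 15 of them, so S_7 (order 5040) has exactly 15 irreducible complex representations.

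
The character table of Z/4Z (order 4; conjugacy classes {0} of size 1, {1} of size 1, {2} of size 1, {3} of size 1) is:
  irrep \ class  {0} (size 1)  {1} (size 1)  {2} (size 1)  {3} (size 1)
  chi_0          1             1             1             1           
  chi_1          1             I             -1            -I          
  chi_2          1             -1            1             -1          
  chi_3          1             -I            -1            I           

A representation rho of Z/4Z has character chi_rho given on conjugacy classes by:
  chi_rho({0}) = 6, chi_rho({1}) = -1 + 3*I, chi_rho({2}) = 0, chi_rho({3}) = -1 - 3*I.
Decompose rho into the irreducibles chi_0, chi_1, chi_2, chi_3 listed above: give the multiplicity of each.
Multiplicities: chi_0: 1, chi_1: 3, chi_2: 2, chi_3: 0.

Working: Use <chi_rho, chi> = (1/|G|) sum_C |C| * chi_rho(C) * conj(chi(C)) with |G| = 4 for each irreducible chi in the table:
  <chi_rho, chi_0> = (1/4)[1*(6)*conj(1) + 1*(-1 + 3*I)*conj(1) + 1*(0)*conj(1) + 1*(-1 - 3*I)*conj(1)]
      = (1/4)[(6) + (-1 + 3*I) + (0) + (-1 - 3*I)] = 4/4 = 1
  <chi_rho, chi_1> = (1/4)[1*(6)*conj(1) + 1*(-1 + 3*I)*conj(I) + 1*(0)*conj(-1) + 1*(-1 - 3*I)*conj(-I)]
      = (1/4)[(6) + (3 + I) + (0) + (3 - I)] = 12/4 = 3
  <chi_rho, chi_2> = (1/4)[1*(6)*conj(1) + 1*(-1 + 3*I)*conj(-1) + 1*(0)*conj(1) + 1*(-1 - 3*I)*conj(-1)]
      = (1/4)[(6) + (1 - 3*I) + (0) + (1 + 3*I)] = 8/4 = 2
  <chi_rho, chi_3> = (1/4)[1*(6)*conj(1) + 1*(-1 + 3*I)*conj(-I) + 1*(0)*conj(-1) + 1*(-1 - 3*I)*conj(I)]
      = (1/4)[(6) + (-3 - I) + (0) + (-3 + I)] = 0/4 = 0
(Exp terms are combined using exp(i*s)*conj(exp(i*t)) = exp(i*(s-t)), and sums of them are collapsed using the identity that for every m > 1 the m distinct m-th roots of unity sum to 0, e.g. 1 + exp(2*I*pi/3) + exp(-2*I*pi/3) = 0.)
Dimension check: dim(rho) = sum (mult * dim) = 1*1 + 3*1 + 2*1 + 0*1 = 6 = chi_rho(e) = 6.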